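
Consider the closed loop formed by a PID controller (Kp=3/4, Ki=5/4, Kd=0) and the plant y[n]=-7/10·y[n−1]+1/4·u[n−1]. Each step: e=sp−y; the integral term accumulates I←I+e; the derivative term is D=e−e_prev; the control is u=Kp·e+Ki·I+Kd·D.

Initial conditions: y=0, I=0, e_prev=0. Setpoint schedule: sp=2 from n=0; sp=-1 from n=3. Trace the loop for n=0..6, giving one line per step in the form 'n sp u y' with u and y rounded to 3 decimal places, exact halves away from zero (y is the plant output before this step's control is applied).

0 2 4.000 0.000
1 2 4.500 1.000
2 2 6.900 0.425
3 -1 0.864 1.428
4 -1 2.251 -0.783
5 -1 -1.809 1.111
6 -1 0.234 -1.230

(exact arithmetic carried between steps; '≈' marks a value shown rounded to 6 d.p. or computed from one; I and e_prev carry over from the previous line; the table rounds u and y to 3 d.p., halves away from zero)
n=0: y=0, sp=2, e=sp−y=2; I=2, D=e−e_prev=2; u=3/4·2+5/4·2+0·2=4; next y=-7/10·0+1/4·4=1
n=1: y=1, sp=2, e=sp−y=1; I=3, D=e−e_prev=-1; u=3/4·1+5/4·3+0·(-1)=4.5; next y=-7/10·1+1/4·4.5=0.425
n=2: y=0.425, sp=2, e=sp−y=1.575; I=4.575, D=e−e_prev=0.575; u=3/4·1.575+5/4·4.575+0·0.575=6.9; next y=-7/10·0.425+1/4·6.9=1.4275
n=3: y=1.4275, sp=-1, e=sp−y=-2.4275; I=2.1475, D=e−e_prev=-4.0025; u=3/4·(-2.4275)+5/4·2.1475+0·(-4.0025)=0.86375; next y=-7/10·1.4275+1/4·0.86375≈-0.783313
n=4: y≈-0.783313, sp=-1, e=sp−y≈-0.216688; I≈1.930813, D=e−e_prev≈2.210813; u=3/4·(-0.216688)+5/4·1.930813+0·2.210813≈2.251; next y=-7/10·(-0.783313)+1/4·2.251≈1.111069
n=5: y≈1.111069, sp=-1, e=sp−y≈-2.111069; I≈-0.180256, D=e−e_prev≈-1.894381; u=3/4·(-2.111069)+5/4·(-0.180256)+0·(-1.894381)≈-1.808622; next y=-7/10·1.111069+1/4·(-1.808622)≈-1.229904
n=6: y≈-1.229904, sp=-1, e=sp−y≈0.229904; I≈0.049647, D=e−e_prev≈2.340972; u=3/4·0.229904+5/4·0.049647+0·2.340972≈0.234487; next y=-7/10·(-1.229904)+1/4·0.234487≈0.919554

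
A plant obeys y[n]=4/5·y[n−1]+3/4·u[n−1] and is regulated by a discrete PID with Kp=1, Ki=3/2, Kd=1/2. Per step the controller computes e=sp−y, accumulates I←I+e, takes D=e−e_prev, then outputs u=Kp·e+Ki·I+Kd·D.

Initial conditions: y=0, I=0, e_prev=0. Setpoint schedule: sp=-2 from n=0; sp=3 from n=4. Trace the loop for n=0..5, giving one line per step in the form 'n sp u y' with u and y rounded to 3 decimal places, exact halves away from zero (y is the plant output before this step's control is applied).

0 -2 -6.000 0.000
1 -2 5.500 -4.500
2 -2 -8.075 0.525
3 -2 9.134 -5.636
4 3 2.575 2.341
5 3 0.663 3.804

(exact arithmetic carried between steps; '≈' marks a value shown rounded to 6 d.p. or computed from one; I and e_prev carry over from the previous line; the table rounds u and y to 3 d.p., halves away from zero)
n=0: y=0, sp=-2, e=sp−y=-2; I=-2, D=e−e_prev=-2; u=1·(-2)+3/2·(-2)+1/2·(-2)=-6; next y=4/5·0+3/4·(-6)=-4.5
n=1: y=-4.5, sp=-2, e=sp−y=2.5; I=0.5, D=e−e_prev=4.5; u=1·2.5+3/2·0.5+1/2·4.5=5.5; next y=4/5·(-4.5)+3/4·5.5=0.525
n=2: y=0.525, sp=-2, e=sp−y=-2.525; I=-2.025, D=e−e_prev=-5.025; u=1·(-2.525)+3/2·(-2.025)+1/2·(-5.025)=-8.075; next y=4/5·0.525+3/4·(-8.075)=-5.63625
n=3: y=-5.63625, sp=-2, e=sp−y=3.63625; I=1.61125, D=e−e_prev=6.16125; u=1·3.63625+3/2·1.61125+1/2·6.16125=9.13375; next y=4/5·(-5.63625)+3/4·9.13375≈2.341313
n=4: y≈2.341313, sp=3, e=sp−y≈0.658688; I≈2.269938, D=e−e_prev≈-2.977563; u=1·0.658688+3/2·2.269938+1/2·(-2.977563)≈2.574813; next y=4/5·2.341313+3/4·2.574813≈3.804159
n=5: y≈3.804159, sp=3, e=sp−y≈-0.804159; I≈1.465778, D=e−e_prev≈-1.462847; u=1·(-0.804159)+3/2·1.465778+1/2·(-1.462847)≈0.663084; next y=4/5·3.804159+3/4·0.663084≈3.540641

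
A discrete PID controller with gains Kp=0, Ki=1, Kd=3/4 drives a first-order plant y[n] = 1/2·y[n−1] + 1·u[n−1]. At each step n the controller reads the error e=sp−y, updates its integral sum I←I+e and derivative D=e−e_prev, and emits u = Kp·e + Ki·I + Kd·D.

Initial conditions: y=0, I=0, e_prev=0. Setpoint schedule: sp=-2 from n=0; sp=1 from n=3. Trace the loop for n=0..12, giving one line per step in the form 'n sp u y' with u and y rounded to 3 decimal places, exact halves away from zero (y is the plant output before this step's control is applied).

0 -2 -3.500 0.000
1 -2 2.125 -3.500
2 -2 -5.781 0.375
3 1 10.445 -5.594
4 1 -12.861 7.648
5 1 19.622 -9.037
6 1 -25.101 15.103
7 1 36.043 -17.549
8 1 -48.328 27.268
9 1 67.450 -34.694
10 1 -91.722 50.103
11 1 127.126 -66.670
12 1 -173.591 93.791

(exact arithmetic carried between steps; '≈' marks a value shown rounded to 6 d.p. or computed from one; I and e_prev carry over from the previous line; the table rounds u and y to 3 d.p., halves away from zero)
n=0: y=0, sp=-2, e=sp−y=-2; I=-2, D=e−e_prev=-2; u=0·(-2)+1·(-2)+3/4·(-2)=-3.5; next y=1/2·0+1·(-3.5)=-3.5
n=1: y=-3.5, sp=-2, e=sp−y=1.5; I=-0.5, D=e−e_prev=3.5; u=0·1.5+1·(-0.5)+3/4·3.5=2.125; next y=1/2·(-3.5)+1·2.125=0.375
n=2: y=0.375, sp=-2, e=sp−y=-2.375; I=-2.875, D=e−e_prev=-3.875; u=0·(-2.375)+1·(-2.875)+3/4·(-3.875)=-5.78125; next y=1/2·0.375+1·(-5.78125)=-5.59375
n=3: y=-5.59375, sp=1, e=sp−y=6.59375; I=3.71875, D=e−e_prev=8.96875; u=0·6.59375+1·3.71875+3/4·8.96875≈10.445313; next y=1/2·(-5.59375)+1·10.445313≈7.648438
n=4: y≈7.648438, sp=1, e=sp−y≈-6.648438; I≈-2.929688, D=e−e_prev≈-13.242188; u=0·(-6.648438)+1·(-2.929688)+3/4·(-13.242188)≈-12.861328; next y=1/2·7.648438+1·(-12.861328)≈-9.037109
n=5: y≈-9.037109, sp=1, e=sp−y≈10.037109; I≈7.107422, D=e−e_prev≈16.685547; u=0·10.037109+1·7.107422+3/4·16.685547≈19.621582; next y=1/2·(-9.037109)+1·19.621582≈15.103027
n=6: y≈15.103027, sp=1, e=sp−y≈-14.103027; I≈-6.995605, D=e−e_prev≈-24.140137; u=0·(-14.103027)+1·(-6.995605)+3/4·(-24.140137)≈-25.100708; next y=1/2·15.103027+1·(-25.100708)≈-17.549194
n=7: y≈-17.549194, sp=1, e=sp−y≈18.549194; I≈11.553589, D=e−e_prev≈32.652222; u=0·18.549194+1·11.553589+3/4·32.652222≈36.042755; next y=1/2·(-17.549194)+1·36.042755≈27.268158
n=8: y≈27.268158, sp=1, e=sp−y≈-26.268158; I≈-14.714569, D=e−e_prev≈-44.817352; u=0·(-26.268158)+1·(-14.714569)+3/4·(-44.817352)≈-48.327583; next y=1/2·27.268158+1·(-48.327583)≈-34.693504
n=9: y≈-34.693504, sp=1, e=sp−y≈35.693504; I≈20.978935, D=e−e_prev≈61.961662; u=0·35.693504+1·20.978935+3/4·61.961662≈67.450182; next y=1/2·(-34.693504)+1·67.450182≈50.103430
n=10: y≈50.103430, sp=1, e=sp−y≈-49.103430; I≈-28.124495, D=e−e_prev≈-84.796934; u=0·(-49.103430)+1·(-28.124495)+3/4·(-84.796934)≈-91.722195; next y=1/2·50.103430+1·(-91.722195)≈-66.670480
n=11: y≈-66.670480, sp=1, e=sp−y≈67.670480; I≈39.545986, D=e−e_prev≈116.773910; u=0·67.670480+1·39.545986+3/4·116.773910≈127.126418; next y=1/2·(-66.670480)+1·127.126418≈93.791178
n=12: y≈93.791178, sp=1, e=sp−y≈-92.791178; I≈-53.245192, D=e−e_prev≈-160.461658; u=0·(-92.791178)+1·(-53.245192)+3/4·(-160.461658)≈-173.591436; next y=1/2·93.791178+1·(-173.591436)≈-126.695847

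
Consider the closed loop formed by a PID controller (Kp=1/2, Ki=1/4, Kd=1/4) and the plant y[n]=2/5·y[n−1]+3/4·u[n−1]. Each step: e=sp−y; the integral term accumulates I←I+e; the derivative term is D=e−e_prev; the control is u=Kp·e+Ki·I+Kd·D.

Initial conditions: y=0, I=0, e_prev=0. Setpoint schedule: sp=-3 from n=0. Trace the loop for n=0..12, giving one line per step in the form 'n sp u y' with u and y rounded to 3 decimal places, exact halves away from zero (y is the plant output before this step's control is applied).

0 -3 -3.000 0.000
1 -3 -0.750 -2.250
2 -3 -2.288 -1.463
3 -3 -1.637 -2.301
4 -3 -2.174 -2.148
5 -3 -2.007 -2.490
6 -3 -2.209 -2.501
7 -3 -2.180 -2.657
8 -3 -2.264 -2.698
9 -3 -2.271 -2.777
10 -3 -2.309 -2.814
11 -3 -2.321 -2.858
12 -3 -2.341 -2.884

(exact arithmetic carried between steps; '≈' marks a value shown rounded to 6 d.p. or computed from one; I and e_prev carry over from the previous line; the table rounds u and y to 3 d.p., halves away from zero)
n=0: y=0, sp=-3, e=sp−y=-3; I=-3, D=e−e_prev=-3; u=1/2·(-3)+1/4·(-3)+1/4·(-3)=-3; next y=2/5·0+3/4·(-3)=-2.25
n=1: y=-2.25, sp=-3, e=sp−y=-0.75; I=-3.75, D=e−e_prev=2.25; u=1/2·(-0.75)+1/4·(-3.75)+1/4·2.25=-0.75; next y=2/5·(-2.25)+3/4·(-0.75)=-1.4625
n=2: y=-1.4625, sp=-3, e=sp−y=-1.5375; I=-5.2875, D=e−e_prev=-0.7875; u=1/2·(-1.5375)+1/4·(-5.2875)+1/4·(-0.7875)=-2.2875; next y=2/5·(-1.4625)+3/4·(-2.2875)=-2.300625
n=3: y=-2.300625, sp=-3, e=sp−y=-0.699375; I=-5.986875, D=e−e_prev=0.838125; u=1/2·(-0.699375)+1/4·(-5.986875)+1/4·0.838125=-1.636875; next y=2/5·(-2.300625)+3/4·(-1.636875)≈-2.147906
n=4: y≈-2.147906, sp=-3, e=sp−y≈-0.852094; I≈-6.838969, D=e−e_prev≈-0.152719; u=1/2·(-0.852094)+1/4·(-6.838969)+1/4·(-0.152719)≈-2.173969; next y=2/5·(-2.147906)+3/4·(-2.173969)≈-2.489639
n=5: y≈-2.489639, sp=-3, e=sp−y≈-0.510361; I≈-7.349330, D=e−e_prev≈0.341733; u=1/2·(-0.510361)+1/4·(-7.349330)+1/4·0.341733≈-2.007080; next y=2/5·(-2.489639)+3/4·(-2.007080)≈-2.501165
n=6: y≈-2.501165, sp=-3, e=sp−y≈-0.498835; I≈-7.848164, D=e−e_prev≈0.011526; u=1/2·(-0.498835)+1/4·(-7.848164)+1/4·0.011526≈-2.208577; next y=2/5·(-2.501165)+3/4·(-2.208577)≈-2.656899
n=7: y≈-2.656899, sp=-3, e=sp−y≈-0.343101; I≈-8.191266, D=e−e_prev≈0.155733; u=1/2·(-0.343101)+1/4·(-8.191266)+1/4·0.155733≈-2.180434; next y=2/5·(-2.656899)+3/4·(-2.180434)≈-2.698085
n=8: y≈-2.698085, sp=-3, e=sp−y≈-0.301915; I≈-8.493181, D=e−e_prev≈0.041186; u=1/2·(-0.301915)+1/4·(-8.493181)+1/4·0.041186≈-2.263956; next y=2/5·(-2.698085)+3/4·(-2.263956)≈-2.777201
n=9: y≈-2.777201, sp=-3, e=sp−y≈-0.222799; I≈-8.715980, D=e−e_prev≈0.079116; u=1/2·(-0.222799)+1/4·(-8.715980)+1/4·0.079116≈-2.270615; next y=2/5·(-2.777201)+3/4·(-2.270615)≈-2.813842
n=10: y≈-2.813842, sp=-3, e=sp−y≈-0.186158; I≈-8.902138, D=e−e_prev≈0.036641; u=1/2·(-0.186158)+1/4·(-8.902138)+1/4·0.036641≈-2.309453; next y=2/5·(-2.813842)+3/4·(-2.309453)≈-2.857627
n=11: y≈-2.857627, sp=-3, e=sp−y≈-0.142373; I≈-9.044511, D=e−e_prev≈0.043785; u=1/2·(-0.142373)+1/4·(-9.044511)+1/4·0.043785≈-2.321368; next y=2/5·(-2.857627)+3/4·(-2.321368)≈-2.884077
n=12: y≈-2.884077, sp=-3, e=sp−y≈-0.115923; I≈-9.160434, D=e−e_prev≈0.026450; u=1/2·(-0.115923)+1/4·(-9.160434)+1/4·0.026450≈-2.341458; next y=2/5·(-2.884077)+3/4·(-2.341458)≈-2.909724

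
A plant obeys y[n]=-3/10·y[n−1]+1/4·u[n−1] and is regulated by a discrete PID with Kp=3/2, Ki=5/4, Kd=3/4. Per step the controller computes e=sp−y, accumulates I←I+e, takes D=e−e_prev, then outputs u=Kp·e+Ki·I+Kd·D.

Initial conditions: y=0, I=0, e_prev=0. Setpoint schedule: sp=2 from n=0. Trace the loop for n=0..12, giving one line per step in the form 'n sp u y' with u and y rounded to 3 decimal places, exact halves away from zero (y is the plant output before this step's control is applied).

(exact arithmetic carried between steps; '≈' marks a value shown rounded to 6 d.p. or computed from one; I and e_prev carry over from the previous line; the table rounds u and y to 3 d.p., halves away from zero)
n=0: y=0, sp=2, e=sp−y=2; I=2, D=e−e_prev=2; u=3/2·2+5/4·2+3/4·2=7; next y=-3/10·0+1/4·7=1.75
n=1: y=1.75, sp=2, e=sp−y=0.25; I=2.25, D=e−e_prev=-1.75; u=3/2·0.25+5/4·2.25+3/4·(-1.75)=1.875; next y=-3/10·1.75+1/4·1.875=-0.05625
n=2: y=-0.05625, sp=2, e=sp−y=2.05625; I=4.30625, D=e−e_prev=1.80625; u=3/2·2.05625+5/4·4.30625+3/4·1.80625=9.821875; next y=-3/10·(-0.05625)+1/4·9.821875≈2.472344
n=3: y≈2.472344, sp=2, e=sp−y≈-0.472344; I≈3.833906, D=e−e_prev≈-2.528594; u=3/2·(-0.472344)+5/4·3.833906+3/4·(-2.528594)≈2.187422; next y=-3/10·2.472344+1/4·2.187422≈-0.194848
n=4: y≈-0.194848, sp=2, e=sp−y≈2.194848; I≈6.028754, D=e−e_prev≈2.667191; u=3/2·2.194848+5/4·6.028754+3/4·2.667191≈12.828607; next y=-3/10·(-0.194848)+1/4·12.828607≈3.265606
n=5: y≈3.265606, sp=2, e=sp−y≈-1.265606; I≈4.763148, D=e−e_prev≈-3.460454; u=3/2·(-1.265606)+5/4·4.763148+3/4·(-3.460454)≈1.460185; next y=-3/10·3.265606+1/4·1.460185≈-0.614636
n=6: y≈-0.614636, sp=2, e=sp−y≈2.614636; I≈7.377783, D=e−e_prev≈3.880242; u=3/2·2.614636+5/4·7.377783+3/4·3.880242≈16.054364; next y=-3/10·(-0.614636)+1/4·16.054364≈4.197982
n=7: y≈4.197982, sp=2, e=sp−y≈-2.197982; I≈5.179802, D=e−e_prev≈-4.812617; u=3/2·(-2.197982)+5/4·5.179802+3/4·(-4.812617)≈-0.431683; next y=-3/10·4.197982+1/4·(-0.431683)≈-1.367315
n=8: y≈-1.367315, sp=2, e=sp−y≈3.367315; I≈8.547117, D=e−e_prev≈5.565297; u=3/2·3.367315+5/4·8.547117+3/4·5.565297≈19.908842; next y=-3/10·(-1.367315)+1/4·19.908842≈5.387405
n=9: y≈5.387405, sp=2, e=sp−y≈-3.387405; I≈5.159712, D=e−e_prev≈-6.754720; u=3/2·(-3.387405)+5/4·5.159712+3/4·(-6.754720)≈-3.697508; next y=-3/10·5.387405+1/4·(-3.697508)≈-2.540598
n=10: y≈-2.540598, sp=2, e=sp−y≈4.540598; I≈9.700310, D=e−e_prev≈7.928004; u=3/2·4.540598+5/4·9.700310+3/4·7.928004≈24.882288; next y=-3/10·(-2.540598)+1/4·24.882288≈6.982752
n=11: y≈6.982752, sp=2, e=sp−y≈-4.982752; I≈4.717559, D=e−e_prev≈-9.523350; u=3/2·(-4.982752)+5/4·4.717559+3/4·(-9.523350)≈-8.719692; next y=-3/10·6.982752+1/4·(-8.719692)≈-4.274748
n=12: y≈-4.274748, sp=2, e=sp−y≈6.274748; I≈10.992307, D=e−e_prev≈11.257500; u=3/2·6.274748+5/4·10.992307+3/4·11.257500≈31.595632; next y=-3/10·(-4.274748)+1/4·31.595632≈9.181332

0 2 7.000 0.000
1 2 1.875 1.750
2 2 9.822 -0.056
3 2 2.187 2.472
4 2 12.829 -0.195
5 2 1.460 3.266
6 2 16.054 -0.615
7 2 -0.432 4.198
8 2 19.909 -1.367
9 2 -3.698 5.387
10 2 24.882 -2.541
11 2 -8.720 6.983
12 2 31.596 -4.275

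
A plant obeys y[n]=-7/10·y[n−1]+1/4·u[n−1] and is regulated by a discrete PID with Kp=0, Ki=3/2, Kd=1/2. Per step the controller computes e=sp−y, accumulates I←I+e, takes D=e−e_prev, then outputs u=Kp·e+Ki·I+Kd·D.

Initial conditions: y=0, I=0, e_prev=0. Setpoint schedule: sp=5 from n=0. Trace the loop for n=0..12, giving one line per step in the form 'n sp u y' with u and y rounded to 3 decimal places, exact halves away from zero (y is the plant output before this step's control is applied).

0 5 10.000 0.000
1 5 10.000 2.500
2 5 18.500 0.750
3 5 17.300 4.100
4 5 25.615 1.455
5 5 21.750 5.385
6 5 30.572 1.668
7 5 24.096 6.476
8 5 34.255 1.491
9 5 24.968 7.520
10 5 37.287 0.978
11 5 24.731 8.637
12 5 40.105 0.137

(exact arithmetic carried between steps; '≈' marks a value shown rounded to 6 d.p. or computed from one; I and e_prev carry over from the previous line; the table rounds u and y to 3 d.p., halves away from zero)
n=0: y=0, sp=5, e=sp−y=5; I=5, D=e−e_prev=5; u=0·5+3/2·5+1/2·5=10; next y=-7/10·0+1/4·10=2.5
n=1: y=2.5, sp=5, e=sp−y=2.5; I=7.5, D=e−e_prev=-2.5; u=0·2.5+3/2·7.5+1/2·(-2.5)=10; next y=-7/10·2.5+1/4·10=0.75
n=2: y=0.75, sp=5, e=sp−y=4.25; I=11.75, D=e−e_prev=1.75; u=0·4.25+3/2·11.75+1/2·1.75=18.5; next y=-7/10·0.75+1/4·18.5=4.1
n=3: y=4.1, sp=5, e=sp−y=0.9; I=12.65, D=e−e_prev=-3.35; u=0·0.9+3/2·12.65+1/2·(-3.35)=17.3; next y=-7/10·4.1+1/4·17.3=1.455
n=4: y=1.455, sp=5, e=sp−y=3.545; I=16.195, D=e−e_prev=2.645; u=0·3.545+3/2·16.195+1/2·2.645=25.615; next y=-7/10·1.455+1/4·25.615=5.38525
n=5: y=5.38525, sp=5, e=sp−y=-0.38525; I=15.80975, D=e−e_prev=-3.93025; u=0·(-0.38525)+3/2·15.80975+1/2·(-3.93025)=21.7495; next y=-7/10·5.38525+1/4·21.7495=1.6677
n=6: y=1.6677, sp=5, e=sp−y=3.3323; I=19.14205, D=e−e_prev=3.71755; u=0·3.3323+3/2·19.14205+1/2·3.71755=30.57185; next y=-7/10·1.6677+1/4·30.57185≈6.475573
n=7: y≈6.475573, sp=5, e=sp−y≈-1.475573; I≈17.666478, D=e−e_prev≈-4.807873; u=0·(-1.475573)+3/2·17.666478+1/2·(-4.807873)≈24.09578; next y=-7/10·6.475573+1/4·24.09578≈1.491044
n=8: y≈1.491044, sp=5, e=sp−y≈3.508956; I≈21.175433, D=e−e_prev≈4.984528; u=0·3.508956+3/2·21.175433+1/2·4.984528≈34.255414; next y=-7/10·1.491044+1/4·34.255414≈7.520123
n=9: y≈7.520123, sp=5, e=sp−y≈-2.520123; I≈18.655311, D=e−e_prev≈-6.029078; u=0·(-2.520123)+3/2·18.655311+1/2·(-6.029078)≈24.968427; next y=-7/10·7.520123+1/4·24.968427≈0.978021
n=10: y≈0.978021, sp=5, e=sp−y≈4.021979; I≈22.677290, D=e−e_prev≈6.542102; u=0·4.021979+3/2·22.677290+1/2·6.542102≈37.286985; next y=-7/10·0.978021+1/4·37.286985≈8.637132
n=11: y≈8.637132, sp=5, e=sp−y≈-3.637132; I≈19.040158, D=e−e_prev≈-7.659111; u=0·(-3.637132)+3/2·19.040158+1/2·(-7.659111)≈24.730682; next y=-7/10·8.637132+1/4·24.730682≈0.136678
n=12: y≈0.136678, sp=5, e=sp−y≈4.863322; I≈23.903480, D=e−e_prev≈8.500453; u=0·4.863322+3/2·23.903480+1/2·8.500453≈40.105446; next y=-7/10·0.136678+1/4·40.105446≈9.930687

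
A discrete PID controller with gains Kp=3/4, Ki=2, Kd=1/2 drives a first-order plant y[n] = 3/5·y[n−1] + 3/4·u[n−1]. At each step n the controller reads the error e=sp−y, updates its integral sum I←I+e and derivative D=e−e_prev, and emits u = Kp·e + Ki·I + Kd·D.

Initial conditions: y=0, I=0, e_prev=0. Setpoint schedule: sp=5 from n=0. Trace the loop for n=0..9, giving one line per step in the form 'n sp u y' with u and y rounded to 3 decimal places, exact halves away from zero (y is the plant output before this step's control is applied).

0 5 16.250 0.000
1 5 -15.859 12.188
2 5 30.360 -4.582
3 5 -38.820 20.021
4 5 64.091 -17.103
5 5 -88.721 37.807
6 5 138.526 -43.857
7 5 -199.264 77.581
8 5 302.853 -102.899
9 5 -443.562 165.401

(exact arithmetic carried between steps; '≈' marks a value shown rounded to 6 d.p. or computed from one; I and e_prev carry over from the previous line; the table rounds u and y to 3 d.p., halves away from zero)
n=0: y=0, sp=5, e=sp−y=5; I=5, D=e−e_prev=5; u=3/4·5+2·5+1/2·5=16.25; next y=3/5·0+3/4·16.25=12.1875
n=1: y=12.1875, sp=5, e=sp−y=-7.1875; I=-2.1875, D=e−e_prev=-12.1875; u=3/4·(-7.1875)+2·(-2.1875)+1/2·(-12.1875)=-15.859375; next y=3/5·12.1875+3/4·(-15.859375)≈-4.582031
n=2: y≈-4.582031, sp=5, e=sp−y≈9.582031; I≈7.394531, D=e−e_prev≈16.769531; u=3/4·9.582031+2·7.394531+1/2·16.769531≈30.360352; next y=3/5·(-4.582031)+3/4·30.360352≈20.021045
n=3: y≈20.021045, sp=5, e=sp−y≈-15.021045; I≈-7.626514, D=e−e_prev≈-24.603076; u=3/4·(-15.021045)+2·(-7.626514)+1/2·(-24.603076)≈-38.820349; next y=3/5·20.021045+3/4·(-38.820349)≈-17.102635
n=4: y≈-17.102635, sp=5, e=sp−y≈22.102635; I≈14.476121, D=e−e_prev≈37.123680; u=3/4·22.102635+2·14.476121+1/2·37.123680≈64.091059; next y=3/5·(-17.102635)+3/4·64.091059≈37.806713
n=5: y≈37.806713, sp=5, e=sp−y≈-32.806713; I≈-18.330592, D=e−e_prev≈-54.909348; u=3/4·(-32.806713)+2·(-18.330592)+1/2·(-54.909348)≈-88.720892; next y=3/5·37.806713+3/4·(-88.720892)≈-43.856641
n=6: y≈-43.856641, sp=5, e=sp−y≈48.856641; I≈30.526050, D=e−e_prev≈81.663354; u=3/4·48.856641+2·30.526050+1/2·81.663354≈138.526257; next y=3/5·(-43.856641)+3/4·138.526257≈77.580708
n=7: y≈77.580708, sp=5, e=sp−y≈-72.580708; I≈-42.054659, D=e−e_prev≈-121.437349; u=3/4·(-72.580708)+2·(-42.054659)+1/2·(-121.437349)≈-199.263523; next y=3/5·77.580708+3/4·(-199.263523)≈-102.899217
n=8: y≈-102.899217, sp=5, e=sp−y≈107.899217; I≈65.844559, D=e−e_prev≈180.479925; u=3/4·107.899217+2·65.844559+1/2·180.479925≈302.853493; next y=3/5·(-102.899217)+3/4·302.853493≈165.400590
n=9: y≈165.400590, sp=5, e=sp−y≈-160.400590; I≈-94.556031, D=e−e_prev≈-268.299807; u=3/4·(-160.400590)+2·(-94.556031)+1/2·(-268.299807)≈-443.562407; next y=3/5·165.400590+3/4·(-443.562407)≈-233.431452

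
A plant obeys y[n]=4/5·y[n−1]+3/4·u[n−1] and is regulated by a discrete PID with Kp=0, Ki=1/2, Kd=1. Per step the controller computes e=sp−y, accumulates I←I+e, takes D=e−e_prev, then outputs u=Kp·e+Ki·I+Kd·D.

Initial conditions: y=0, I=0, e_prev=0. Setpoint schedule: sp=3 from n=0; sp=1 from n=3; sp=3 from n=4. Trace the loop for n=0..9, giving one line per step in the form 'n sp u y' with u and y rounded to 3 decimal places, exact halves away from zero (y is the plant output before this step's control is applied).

0 3 4.500 0.000
1 3 -2.063 3.375
2 3 4.458 1.153
3 1 -4.510 4.266
4 3 8.323 0.030
5 3 -5.782 6.267
6 3 7.206 0.677
7 3 -5.126 5.946
8 3 6.221 0.912
9 3 -4.494 5.395

(exact arithmetic carried between steps; '≈' marks a value shown rounded to 6 d.p. or computed from one; I and e_prev carry over from the previous line; the table rounds u and y to 3 d.p., halves away from zero)
n=0: y=0, sp=3, e=sp−y=3; I=3, D=e−e_prev=3; u=0·3+1/2·3+1·3=4.5; next y=4/5·0+3/4·4.5=3.375
n=1: y=3.375, sp=3, e=sp−y=-0.375; I=2.625, D=e−e_prev=-3.375; u=0·(-0.375)+1/2·2.625+1·(-3.375)=-2.0625; next y=4/5·3.375+3/4·(-2.0625)=1.153125
n=2: y=1.153125, sp=3, e=sp−y=1.846875; I=4.471875, D=e−e_prev=2.221875; u=0·1.846875+1/2·4.471875+1·2.221875≈4.457813; next y=4/5·1.153125+3/4·4.457813≈4.265859
n=3: y≈4.265859, sp=1, e=sp−y≈-3.265859; I≈1.206016, D=e−e_prev≈-5.112734; u=0·(-3.265859)+1/2·1.206016+1·(-5.112734)≈-4.509727; next y=4/5·4.265859+3/4·(-4.509727)≈0.030393
n=4: y≈0.030393, sp=3, e=sp−y≈2.969607; I≈4.175623, D=e−e_prev≈6.235467; u=0·2.969607+1/2·4.175623+1·6.235467≈8.323278; next y=4/5·0.030393+3/4·8.323278≈6.266773
n=5: y≈6.266773, sp=3, e=sp−y≈-3.266773; I≈0.908850, D=e−e_prev≈-6.236380; u=0·(-3.266773)+1/2·0.908850+1·(-6.236380)≈-5.781955; next y=4/5·6.266773+3/4·(-5.781955)≈0.676952
n=6: y≈0.676952, sp=3, e=sp−y≈2.323048; I≈3.231898, D=e−e_prev≈5.589821; u=0·2.323048+1/2·3.231898+1·5.589821≈7.205770; next y=4/5·0.676952+3/4·7.205770≈5.945889
n=7: y≈5.945889, sp=3, e=sp−y≈-2.945889; I≈0.286009, D=e−e_prev≈-5.268937; u=0·(-2.945889)+1/2·0.286009+1·(-5.268937)≈-5.125933; next y=4/5·5.945889+3/4·(-5.125933)≈0.912262
n=8: y≈0.912262, sp=3, e=sp−y≈2.087738; I≈2.373747, D=e−e_prev≈5.033627; u=0·2.087738+1/2·2.373747+1·5.033627≈6.220501; next y=4/5·0.912262+3/4·6.220501≈5.395185
n=9: y≈5.395185, sp=3, e=sp−y≈-2.395185; I≈-0.021438, D=e−e_prev≈-4.482923; u=0·(-2.395185)+1/2·(-0.021438)+1·(-4.482923)≈-4.493642; next y=4/5·5.395185+3/4·(-4.493642)≈0.945916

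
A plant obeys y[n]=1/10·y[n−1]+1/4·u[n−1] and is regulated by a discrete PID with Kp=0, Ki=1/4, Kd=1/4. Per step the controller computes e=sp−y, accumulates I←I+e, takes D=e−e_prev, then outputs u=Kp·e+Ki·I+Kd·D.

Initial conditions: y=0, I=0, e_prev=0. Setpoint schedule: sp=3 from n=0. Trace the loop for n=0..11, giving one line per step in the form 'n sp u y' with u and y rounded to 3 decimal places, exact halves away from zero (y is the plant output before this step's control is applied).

0 3 1.500 0.000
1 3 1.313 0.375
2 3 2.067 0.366
3 3 2.630 0.553
4 3 3.208 0.713
5 3 3.740 0.873
6 3 4.237 1.022
7 3 4.699 1.162
8 3 5.129 1.291
9 3 5.528 1.411
10 3 5.900 1.523
11 3 6.245 1.627

(exact arithmetic carried between steps; '≈' marks a value shown rounded to 6 d.p. or computed from one; I and e_prev carry over from the previous line; the table rounds u and y to 3 d.p., halves away from zero)
n=0: y=0, sp=3, e=sp−y=3; I=3, D=e−e_prev=3; u=0·3+1/4·3+1/4·3=1.5; next y=1/10·0+1/4·1.5=0.375
n=1: y=0.375, sp=3, e=sp−y=2.625; I=5.625, D=e−e_prev=-0.375; u=0·2.625+1/4·5.625+1/4·(-0.375)=1.3125; next y=1/10·0.375+1/4·1.3125=0.365625
n=2: y=0.365625, sp=3, e=sp−y=2.634375; I=8.259375, D=e−e_prev=0.009375; u=0·2.634375+1/4·8.259375+1/4·0.009375≈2.067188; next y=1/10·0.365625+1/4·2.067188≈0.553359
n=3: y≈0.553359, sp=3, e=sp−y≈2.446641; I≈10.706016, D=e−e_prev≈-0.187734; u=0·2.446641+1/4·10.706016+1/4·(-0.187734)≈2.629570; next y=1/10·0.553359+1/4·2.629570≈0.712729
n=4: y≈0.712729, sp=3, e=sp−y≈2.287271; I≈12.993287, D=e−e_prev≈-0.159369; u=0·2.287271+1/4·12.993287+1/4·(-0.159369)≈3.208479; next y=1/10·0.712729+1/4·3.208479≈0.873393
n=5: y≈0.873393, sp=3, e=sp−y≈2.126607; I≈15.119894, D=e−e_prev≈-0.160664; u=0·2.126607+1/4·15.119894+1/4·(-0.160664)≈3.739808; next y=1/10·0.873393+1/4·3.739808≈1.022291
n=6: y≈1.022291, sp=3, e=sp−y≈1.977709; I≈17.097603, D=e−e_prev≈-0.148898; u=0·1.977709+1/4·17.097603+1/4·(-0.148898)≈4.237176; next y=1/10·1.022291+1/4·4.237176≈1.161523
n=7: y≈1.161523, sp=3, e=sp−y≈1.838477; I≈18.936080, D=e−e_prev≈-0.139232; u=0·1.838477+1/4·18.936080+1/4·(-0.139232)≈4.699212; next y=1/10·1.161523+1/4·4.699212≈1.290955
n=8: y≈1.290955, sp=3, e=sp−y≈1.709045; I≈20.645125, D=e−e_prev≈-0.129432; u=0·1.709045+1/4·20.645125+1/4·(-0.129432)≈5.128923; next y=1/10·1.290955+1/4·5.128923≈1.411326
n=9: y≈1.411326, sp=3, e=sp−y≈1.588674; I≈22.233798, D=e−e_prev≈-0.120371; u=0·1.588674+1/4·22.233798+1/4·(-0.120371)≈5.528357; next y=1/10·1.411326+1/4·5.528357≈1.523222
n=10: y≈1.523222, sp=3, e=sp−y≈1.476778; I≈23.710577, D=e−e_prev≈-0.111896; u=0·1.476778+1/4·23.710577+1/4·(-0.111896)≈5.899670; next y=1/10·1.523222+1/4·5.899670≈1.627240
n=11: y≈1.627240, sp=3, e=sp−y≈1.372760; I≈25.083337, D=e−e_prev≈-0.104018; u=0·1.372760+1/4·25.083337+1/4·(-0.104018)≈6.244830; next y=1/10·1.627240+1/4·6.244830≈1.723931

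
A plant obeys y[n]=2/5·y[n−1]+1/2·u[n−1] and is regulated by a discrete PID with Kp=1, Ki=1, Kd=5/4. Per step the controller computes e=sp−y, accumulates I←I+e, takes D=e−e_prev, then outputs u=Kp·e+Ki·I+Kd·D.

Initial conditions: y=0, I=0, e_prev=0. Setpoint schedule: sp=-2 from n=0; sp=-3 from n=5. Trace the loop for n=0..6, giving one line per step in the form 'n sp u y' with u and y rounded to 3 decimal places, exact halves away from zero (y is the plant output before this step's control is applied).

(exact arithmetic carried between steps; '≈' marks a value shown rounded to 6 d.p. or computed from one; I and e_prev carry over from the previous line; the table rounds u and y to 3 d.p., halves away from zero)
n=0: y=0, sp=-2, e=sp−y=-2; I=-2, D=e−e_prev=-2; u=1·(-2)+1·(-2)+5/4·(-2)=-6.5; next y=2/5·0+1/2·(-6.5)=-3.25
n=1: y=-3.25, sp=-2, e=sp−y=1.25; I=-0.75, D=e−e_prev=3.25; u=1·1.25+1·(-0.75)+5/4·3.25=4.5625; next y=2/5·(-3.25)+1/2·4.5625=0.98125
n=2: y=0.98125, sp=-2, e=sp−y=-2.98125; I=-3.73125, D=e−e_prev=-4.23125; u=1·(-2.98125)+1·(-3.73125)+5/4·(-4.23125)≈-12.001563; next y=2/5·0.98125+1/2·(-12.001563)≈-5.608281
n=3: y≈-5.608281, sp=-2, e=sp−y≈3.608281; I≈-0.122969, D=e−e_prev≈6.589531; u=1·3.608281+1·(-0.122969)+5/4·6.589531≈11.722227; next y=2/5·(-5.608281)+1/2·11.722227≈3.617801
n=4: y≈3.617801, sp=-2, e=sp−y≈-5.617801; I≈-5.740770, D=e−e_prev≈-9.226082; u=1·(-5.617801)+1·(-5.740770)+5/4·(-9.226082)≈-22.891173; next y=2/5·3.617801+1/2·(-22.891173)≈-9.998466
n=5: y≈-9.998466, sp=-3, e=sp−y≈6.998466; I≈1.257697, D=e−e_prev≈12.616267; u=1·6.998466+1·1.257697+5/4·12.616267≈24.026496; next y=2/5·(-9.998466)+1/2·24.026496≈8.013862
n=6: y≈8.013862, sp=-3, e=sp−y≈-11.013862; I≈-9.756165, D=e−e_prev≈-18.012328; u=1·(-11.013862)+1·(-9.756165)+5/4·(-18.012328)≈-43.285437; next y=2/5·8.013862+1/2·(-43.285437)≈-18.437174

0 -2 -6.500 0.000
1 -2 4.563 -3.250
2 -2 -12.002 0.981
3 -2 11.722 -5.608
4 -2 -22.891 3.618
5 -3 24.026 -9.998
6 -3 -43.285 8.014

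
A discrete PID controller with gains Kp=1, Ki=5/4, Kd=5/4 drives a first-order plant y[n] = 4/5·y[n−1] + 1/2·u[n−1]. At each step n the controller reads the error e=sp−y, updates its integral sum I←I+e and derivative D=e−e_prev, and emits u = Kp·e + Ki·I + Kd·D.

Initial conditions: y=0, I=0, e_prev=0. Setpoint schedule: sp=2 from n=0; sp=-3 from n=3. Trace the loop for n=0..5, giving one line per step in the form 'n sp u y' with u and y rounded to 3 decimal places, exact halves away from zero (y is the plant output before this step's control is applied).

0 2 7.000 0.000
1 2 -5.250 3.500
2 2 8.888 0.175
3 -3 -25.918 4.584
4 -3 24.928 -9.292
5 -3 -34.680 5.031

(exact arithmetic carried between steps; '≈' marks a value shown rounded to 6 d.p. or computed from one; I and e_prev carry over from the previous line; the table rounds u and y to 3 d.p., halves away from zero)
n=0: y=0, sp=2, e=sp−y=2; I=2, D=e−e_prev=2; u=1·2+5/4·2+5/4·2=7; next y=4/5·0+1/2·7=3.5
n=1: y=3.5, sp=2, e=sp−y=-1.5; I=0.5, D=e−e_prev=-3.5; u=1·(-1.5)+5/4·0.5+5/4·(-3.5)=-5.25; next y=4/5·3.5+1/2·(-5.25)=0.175
n=2: y=0.175, sp=2, e=sp−y=1.825; I=2.325, D=e−e_prev=3.325; u=1·1.825+5/4·2.325+5/4·3.325=8.8875; next y=4/5·0.175+1/2·8.8875=4.58375
n=3: y=4.58375, sp=-3, e=sp−y=-7.58375; I=-5.25875, D=e−e_prev=-9.40875; u=1·(-7.58375)+5/4·(-5.25875)+5/4·(-9.40875)=-25.918125; next y=4/5·4.58375+1/2·(-25.918125)≈-9.292063
n=4: y≈-9.292063, sp=-3, e=sp−y≈6.292063; I≈1.033313, D=e−e_prev≈13.875813; u=1·6.292063+5/4·1.033313+5/4·13.875813≈24.928469; next y=4/5·(-9.292063)+1/2·24.928469≈5.030584
n=5: y≈5.030584, sp=-3, e=sp−y≈-8.030584; I≈-6.997272, D=e−e_prev≈-14.322647; u=1·(-8.030584)+5/4·(-6.997272)+5/4·(-14.322647)≈-34.680483; next y=4/5·5.030584+1/2·(-34.680483)≈-13.315774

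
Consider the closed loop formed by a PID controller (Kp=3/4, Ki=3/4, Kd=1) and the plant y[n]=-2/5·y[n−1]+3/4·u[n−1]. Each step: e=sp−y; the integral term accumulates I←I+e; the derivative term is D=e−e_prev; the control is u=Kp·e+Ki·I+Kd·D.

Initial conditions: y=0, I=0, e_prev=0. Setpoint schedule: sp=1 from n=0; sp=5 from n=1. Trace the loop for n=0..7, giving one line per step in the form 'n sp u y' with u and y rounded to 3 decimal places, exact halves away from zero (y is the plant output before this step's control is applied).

(exact arithmetic carried between steps; '≈' marks a value shown rounded to 6 d.p. or computed from one; I and e_prev carry over from the previous line; the table rounds u and y to 3 d.p., halves away from zero)
n=0: y=0, sp=1, e=sp−y=1; I=1, D=e−e_prev=1; u=3/4·1+3/4·1+1·1=2.5; next y=-2/5·0+3/4·2.5=1.875
n=1: y=1.875, sp=5, e=sp−y=3.125; I=4.125, D=e−e_prev=2.125; u=3/4·3.125+3/4·4.125+1·2.125=7.5625; next y=-2/5·1.875+3/4·7.5625=4.921875
n=2: y=4.921875, sp=5, e=sp−y=0.078125; I=4.203125, D=e−e_prev=-3.046875; u=3/4·0.078125+3/4·4.203125+1·(-3.046875)≈0.164063; next y=-2/5·4.921875+3/4·0.164063≈-1.845703
n=3: y≈-1.845703, sp=5, e=sp−y≈6.845703; I≈11.048828, D=e−e_prev≈6.767578; u=3/4·6.845703+3/4·11.048828+1·6.767578≈20.188477; next y=-2/5·(-1.845703)+3/4·20.188477≈15.879639
n=4: y≈15.879639, sp=5, e=sp−y≈-10.879639; I≈0.169189, D=e−e_prev≈-17.725342; u=3/4·(-10.879639)+3/4·0.169189+1·(-17.725342)≈-25.758179; next y=-2/5·15.879639+3/4·(-25.758179)≈-25.670490
n=5: y≈-25.670490, sp=5, e=sp−y≈30.670490; I≈30.839679, D=e−e_prev≈41.550128; u=3/4·30.670490+3/4·30.839679+1·41.550128≈87.682755; next y=-2/5·(-25.670490)+3/4·87.682755≈76.030262
n=6: y≈76.030262, sp=5, e=sp−y≈-71.030262; I≈-40.190583, D=e−e_prev≈-101.700751; u=3/4·(-71.030262)+3/4·(-40.190583)+1·(-101.700751)≈-185.116385; next y=-2/5·76.030262+3/4·(-185.116385)≈-169.249393
n=7: y≈-169.249393, sp=5, e=sp−y≈174.249393; I≈134.058810, D=e−e_prev≈245.279655; u=3/4·174.249393+3/4·134.058810+1·245.279655≈476.510807; next y=-2/5·(-169.249393)+3/4·476.510807≈425.082863

0 1 2.500 0.000
1 5 7.563 1.875
2 5 0.164 4.922
3 5 20.188 -1.846
4 5 -25.758 15.880
5 5 87.683 -25.670
6 5 -185.116 76.030
7 5 476.511 -169.249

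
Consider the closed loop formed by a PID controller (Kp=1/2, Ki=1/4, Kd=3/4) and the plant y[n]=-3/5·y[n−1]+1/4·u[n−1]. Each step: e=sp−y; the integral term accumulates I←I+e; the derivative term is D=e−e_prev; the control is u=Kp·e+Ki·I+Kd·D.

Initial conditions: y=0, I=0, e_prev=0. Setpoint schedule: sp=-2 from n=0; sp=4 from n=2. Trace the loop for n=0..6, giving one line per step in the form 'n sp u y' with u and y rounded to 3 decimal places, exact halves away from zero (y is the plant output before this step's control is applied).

(exact arithmetic carried between steps; '≈' marks a value shown rounded to 6 d.p. or computed from one; I and e_prev carry over from the previous line; the table rounds u and y to 3 d.p., halves away from zero)
n=0: y=0, sp=-2, e=sp−y=-2; I=-2, D=e−e_prev=-2; u=1/2·(-2)+1/4·(-2)+3/4·(-2)=-3; next y=-3/5·0+1/4·(-3)=-0.75
n=1: y=-0.75, sp=-2, e=sp−y=-1.25; I=-3.25, D=e−e_prev=0.75; u=1/2·(-1.25)+1/4·(-3.25)+3/4·0.75=-0.875; next y=-3/5·(-0.75)+1/4·(-0.875)=0.23125
n=2: y=0.23125, sp=4, e=sp−y=3.76875; I=0.51875, D=e−e_prev=5.01875; u=1/2·3.76875+1/4·0.51875+3/4·5.01875=5.778125; next y=-3/5·0.23125+1/4·5.778125≈1.305781
n=3: y≈1.305781, sp=4, e=sp−y≈2.694219; I≈3.212969, D=e−e_prev≈-1.074531; u=1/2·2.694219+1/4·3.212969+3/4·(-1.074531)≈1.344453; next y=-3/5·1.305781+1/4·1.344453≈-0.447355
n=4: y≈-0.447355, sp=4, e=sp−y≈4.447355; I≈7.660324, D=e−e_prev≈1.753137; u=1/2·4.447355+1/4·7.660324+3/4·1.753137≈5.453611; next y=-3/5·(-0.447355)+1/4·5.453611≈1.631816
n=5: y≈1.631816, sp=4, e=sp−y≈2.368184; I≈10.028508, D=e−e_prev≈-2.079172; u=1/2·2.368184+1/4·10.028508+3/4·(-2.079172)≈2.131840; next y=-3/5·1.631816+1/4·2.131840≈-0.446130
n=6: y≈-0.446130, sp=4, e=sp−y≈4.446130; I≈14.474638, D=e−e_prev≈2.077946; u=1/2·4.446130+1/4·14.474638+3/4·2.077946≈7.400184; next y=-3/5·(-0.446130)+1/4·7.400184≈2.117724

0 -2 -3.000 0.000
1 -2 -0.875 -0.750
2 4 5.778 0.231
3 4 1.344 1.306
4 4 5.454 -0.447
5 4 2.132 1.632
6 4 7.400 -0.446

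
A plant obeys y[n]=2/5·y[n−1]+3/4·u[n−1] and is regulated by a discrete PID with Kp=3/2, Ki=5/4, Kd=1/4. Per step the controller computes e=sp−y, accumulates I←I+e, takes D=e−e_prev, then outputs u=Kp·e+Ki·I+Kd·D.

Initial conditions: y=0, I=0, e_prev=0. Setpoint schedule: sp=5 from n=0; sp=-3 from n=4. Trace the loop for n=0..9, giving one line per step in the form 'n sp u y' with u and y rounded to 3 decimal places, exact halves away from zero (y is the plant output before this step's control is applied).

(exact arithmetic carried between steps; '≈' marks a value shown rounded to 6 d.p. or computed from one; I and e_prev carry over from the previous line; the table rounds u and y to 3 d.p., halves away from zero)
n=0: y=0, sp=5, e=sp−y=5; I=5, D=e−e_prev=5; u=3/2·5+5/4·5+1/4·5=15; next y=2/5·0+3/4·15=11.25
n=1: y=11.25, sp=5, e=sp−y=-6.25; I=-1.25, D=e−e_prev=-11.25; u=3/2·(-6.25)+5/4·(-1.25)+1/4·(-11.25)=-13.75; next y=2/5·11.25+3/4·(-13.75)=-5.8125
n=2: y=-5.8125, sp=5, e=sp−y=10.8125; I=9.5625, D=e−e_prev=17.0625; u=3/2·10.8125+5/4·9.5625+1/4·17.0625=32.4375; next y=2/5·(-5.8125)+3/4·32.4375=22.003125
n=3: y=22.003125, sp=5, e=sp−y=-17.003125; I=-7.440625, D=e−e_prev=-27.815625; u=3/2·(-17.003125)+5/4·(-7.440625)+1/4·(-27.815625)=-41.759375; next y=2/5·22.003125+3/4·(-41.759375)≈-22.518281
n=4: y≈-22.518281, sp=-3, e=sp−y≈19.518281; I≈12.077656, D=e−e_prev≈36.521406; u=3/2·19.518281+5/4·12.077656+1/4·36.521406≈53.504844; next y=2/5·(-22.518281)+3/4·53.504844≈31.121320
n=5: y≈31.121320, sp=-3, e=sp−y≈-34.121320; I≈-22.043664, D=e−e_prev≈-53.639602; u=3/2·(-34.121320)+5/4·(-22.043664)+1/4·(-53.639602)≈-92.146461; next y=2/5·31.121320+3/4·(-92.146461)≈-56.661318
n=6: y≈-56.661318, sp=-3, e=sp−y≈53.661318; I≈31.617654, D=e−e_prev≈87.782638; u=3/2·53.661318+5/4·31.617654+1/4·87.782638≈141.959703; next y=2/5·(-56.661318)+3/4·141.959703≈83.805250
n=7: y≈83.805250, sp=-3, e=sp−y≈-86.805250; I≈-55.187597, D=e−e_prev≈-140.466568; u=3/2·(-86.805250)+5/4·(-55.187597)+1/4·(-140.466568)≈-234.309013; next y=2/5·83.805250+3/4·(-234.309013)≈-142.209659
n=8: y≈-142.209659, sp=-3, e=sp−y≈139.209659; I≈84.022063, D=e−e_prev≈226.014909; u=3/2·139.209659+5/4·84.022063+1/4·226.014909≈370.345795; next y=2/5·(-142.209659)+3/4·370.345795≈220.875483
n=9: y≈220.875483, sp=-3, e=sp−y≈-223.875483; I≈-139.853420, D=e−e_prev≈-363.085142; u=3/2·(-223.875483)+5/4·(-139.853420)+1/4·(-363.085142)≈-601.401284; next y=2/5·220.875483+3/4·(-601.401284)≈-362.700770

0 5 15.000 0.000
1 5 -13.750 11.250
2 5 32.438 -5.813
3 5 -41.759 22.003
4 -3 53.505 -22.518
5 -3 -92.146 31.121
6 -3 141.960 -56.661
7 -3 -234.309 83.805
8 -3 370.346 -142.210
9 -3 -601.401 220.875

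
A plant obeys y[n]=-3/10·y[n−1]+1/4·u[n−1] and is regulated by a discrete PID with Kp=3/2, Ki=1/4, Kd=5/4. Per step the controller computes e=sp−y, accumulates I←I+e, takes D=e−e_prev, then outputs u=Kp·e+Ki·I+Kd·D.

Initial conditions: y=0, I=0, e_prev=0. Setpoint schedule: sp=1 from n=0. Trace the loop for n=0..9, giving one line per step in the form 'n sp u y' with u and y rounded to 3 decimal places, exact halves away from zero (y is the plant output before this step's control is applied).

(exact arithmetic carried between steps; '≈' marks a value shown rounded to 6 d.p. or computed from one; I and e_prev carry over from the previous line; the table rounds u and y to 3 d.p., halves away from zero)
n=0: y=0, sp=1, e=sp−y=1; I=1, D=e−e_prev=1; u=3/2·1+1/4·1+5/4·1=3; next y=-3/10·0+1/4·3=0.75
n=1: y=0.75, sp=1, e=sp−y=0.25; I=1.25, D=e−e_prev=-0.75; u=3/2·0.25+1/4·1.25+5/4·(-0.75)=-0.25; next y=-3/10·0.75+1/4·(-0.25)=-0.2875
n=2: y=-0.2875, sp=1, e=sp−y=1.2875; I=2.5375, D=e−e_prev=1.0375; u=3/2·1.2875+1/4·2.5375+5/4·1.0375=3.8625; next y=-3/10·(-0.2875)+1/4·3.8625=1.051875
n=3: y=1.051875, sp=1, e=sp−y=-0.051875; I=2.485625, D=e−e_prev=-1.339375; u=3/2·(-0.051875)+1/4·2.485625+5/4·(-1.339375)=-1.130625; next y=-3/10·1.051875+1/4·(-1.130625)≈-0.598219
n=4: y≈-0.598219, sp=1, e=sp−y≈1.598219; I≈4.083844, D=e−e_prev≈1.650094; u=3/2·1.598219+1/4·4.083844+5/4·1.650094≈5.480906; next y=-3/10·(-0.598219)+1/4·5.480906≈1.549692
n=5: y≈1.549692, sp=1, e=sp−y≈-0.549692; I≈3.534152, D=e−e_prev≈-2.147911; u=3/2·(-0.549692)+1/4·3.534152+5/4·(-2.147911)≈-2.625889; next y=-3/10·1.549692+1/4·(-2.625889)≈-1.121380
n=6: y≈-1.121380, sp=1, e=sp−y≈2.121380; I≈5.655531, D=e−e_prev≈2.671072; u=3/2·2.121380+1/4·5.655531+5/4·2.671072≈7.934793; next y=-3/10·(-1.121380)+1/4·7.934793≈2.320112
n=7: y≈2.320112, sp=1, e=sp−y≈-1.320112; I≈4.335419, D=e−e_prev≈-3.441492; u=3/2·(-1.320112)+1/4·4.335419+5/4·(-3.441492)≈-5.198179; next y=-3/10·2.320112+1/4·(-5.198179)≈-1.995578
n=8: y≈-1.995578, sp=1, e=sp−y≈2.995578; I≈7.330998, D=e−e_prev≈4.315691; u=3/2·2.995578+1/4·7.330998+5/4·4.315691≈11.720730; next y=-3/10·(-1.995578)+1/4·11.720730≈3.528856
n=9: y≈3.528856, sp=1, e=sp−y≈-2.528856; I≈4.802142, D=e−e_prev≈-5.524434; u=3/2·(-2.528856)+1/4·4.802142+5/4·(-5.524434)≈-9.498291; next y=-3/10·3.528856+1/4·(-9.498291)≈-3.433230

0 1 3.000 0.000
1 1 -0.250 0.750
2 1 3.863 -0.288
3 1 -1.131 1.052
4 1 5.481 -0.598
5 1 -2.626 1.550
6 1 7.935 -1.121
7 1 -5.198 2.320
8 1 11.721 -1.996
9 1 -9.498 3.529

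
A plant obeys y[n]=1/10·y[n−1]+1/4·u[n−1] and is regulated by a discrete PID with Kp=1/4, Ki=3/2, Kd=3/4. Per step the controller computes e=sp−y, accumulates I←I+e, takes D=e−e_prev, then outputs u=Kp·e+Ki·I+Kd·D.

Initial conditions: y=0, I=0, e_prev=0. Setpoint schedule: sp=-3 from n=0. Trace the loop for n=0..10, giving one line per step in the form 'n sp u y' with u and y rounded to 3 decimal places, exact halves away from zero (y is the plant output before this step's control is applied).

(exact arithmetic carried between steps; '≈' marks a value shown rounded to 6 d.p. or computed from one; I and e_prev carry over from the previous line; the table rounds u and y to 3 d.p., halves away from zero)
n=0: y=0, sp=-3, e=sp−y=-3; I=-3, D=e−e_prev=-3; u=1/4·(-3)+3/2·(-3)+3/4·(-3)=-7.5; next y=1/10·0+1/4·(-7.5)=-1.875
n=1: y=-1.875, sp=-3, e=sp−y=-1.125; I=-4.125, D=e−e_prev=1.875; u=1/4·(-1.125)+3/2·(-4.125)+3/4·1.875=-5.0625; next y=1/10·(-1.875)+1/4·(-5.0625)=-1.453125
n=2: y=-1.453125, sp=-3, e=sp−y=-1.546875; I=-5.671875, D=e−e_prev=-0.421875; u=1/4·(-1.546875)+3/2·(-5.671875)+3/4·(-0.421875)≈-9.210938; next y=1/10·(-1.453125)+1/4·(-9.210938)≈-2.448047
n=3: y≈-2.448047, sp=-3, e=sp−y≈-0.551953; I≈-6.223828, D=e−e_prev≈0.994922; u=1/4·(-0.551953)+3/2·(-6.223828)+3/4·0.994922≈-8.727539; next y=1/10·(-2.448047)+1/4·(-8.727539)≈-2.426689
n=4: y≈-2.426689, sp=-3, e=sp−y≈-0.573311; I≈-6.797139, D=e−e_prev≈-0.021357; u=1/4·(-0.573311)+3/2·(-6.797139)+3/4·(-0.021357)≈-10.355054; next y=1/10·(-2.426689)+1/4·(-10.355054)≈-2.831432
n=5: y≈-2.831432, sp=-3, e=sp−y≈-0.168568; I≈-6.965706, D=e−e_prev≈0.404743; u=1/4·(-0.168568)+3/2·(-6.965706)+3/4·0.404743≈-10.187144; next y=1/10·(-2.831432)+1/4·(-10.187144)≈-2.829929
n=6: y≈-2.829929, sp=-3, e=sp−y≈-0.170071; I≈-7.135777, D=e−e_prev≈-0.001503; u=1/4·(-0.170071)+3/2·(-7.135777)+3/4·(-0.001503)≈-10.747311; next y=1/10·(-2.829929)+1/4·(-10.747311)≈-2.969821
n=7: y≈-2.969821, sp=-3, e=sp−y≈-0.030179; I≈-7.165956, D=e−e_prev≈0.139891; u=1/4·(-0.030179)+3/2·(-7.165956)+3/4·0.139891≈-10.651561; next y=1/10·(-2.969821)+1/4·(-10.651561)≈-2.959872
n=8: y≈-2.959872, sp=-3, e=sp−y≈-0.040128; I≈-7.206084, D=e−e_prev≈-0.009948; u=1/4·(-0.040128)+3/2·(-7.206084)+3/4·(-0.009948)≈-10.826619; next y=1/10·(-2.959872)+1/4·(-10.826619)≈-3.002642
n=9: y≈-3.002642, sp=-3, e=sp−y≈0.002642; I≈-7.203442, D=e−e_prev≈0.042770; u=1/4·0.002642+3/2·(-7.203442)+3/4·0.042770≈-10.772425; next y=1/10·(-3.002642)+1/4·(-10.772425)≈-2.993371
n=10: y≈-2.993371, sp=-3, e=sp−y≈-0.006629; I≈-7.210072, D=e−e_prev≈-0.009272; u=1/4·(-0.006629)+3/2·(-7.210072)+3/4·(-0.009272)≈-10.823718; next y=1/10·(-2.993371)+1/4·(-10.823718)≈-3.005267

0 -3 -7.500 0.000
1 -3 -5.063 -1.875
2 -3 -9.211 -1.453
3 -3 -8.728 -2.448
4 -3 -10.355 -2.427
5 -3 -10.187 -2.831
6 -3 -10.747 -2.830
7 -3 -10.652 -2.970
8 -3 -10.827 -2.960
9 -3 -10.772 -3.003
10 -3 -10.824 -2.993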